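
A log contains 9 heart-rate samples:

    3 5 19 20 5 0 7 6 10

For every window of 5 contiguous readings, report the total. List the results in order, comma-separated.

(3, 5, 19, 20, 5) → sum 52
(5, 19, 20, 5, 0) → sum 49
(19, 20, 5, 0, 7) → sum 51
(20, 5, 0, 7, 6) → sum 38
(5, 0, 7, 6, 10) → sum 28

52, 49, 51, 38, 28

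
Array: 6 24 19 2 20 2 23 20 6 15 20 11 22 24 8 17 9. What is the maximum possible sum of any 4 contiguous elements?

77

Each size-4 window and its sum:
6 24 19 2 → sum 51
24 19 2 20 → sum 65
19 2 20 2 → sum 43
2 20 2 23 → sum 47
20 2 23 20 → sum 65
2 23 20 6 → sum 51
23 20 6 15 → sum 64
20 6 15 20 → sum 61
6 15 20 11 → sum 52
15 20 11 22 → sum 68
20 11 22 24 → sum 77
11 22 24 8 → sum 65
22 24 8 17 → sum 71
24 8 17 9 → sum 58
Maximum of these is 77.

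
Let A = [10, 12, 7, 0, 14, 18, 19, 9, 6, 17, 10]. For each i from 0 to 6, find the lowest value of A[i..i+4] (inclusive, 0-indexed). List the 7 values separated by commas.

0, 0, 0, 0, 6, 6, 6

[10, 12, 7, 0, 14] → min 0
[12, 7, 0, 14, 18] → min 0
[7, 0, 14, 18, 19] → min 0
[0, 14, 18, 19, 9] → min 0
[14, 18, 19, 9, 6] → min 6
[18, 19, 9, 6, 17] → min 6
[19, 9, 6, 17, 10] → min 6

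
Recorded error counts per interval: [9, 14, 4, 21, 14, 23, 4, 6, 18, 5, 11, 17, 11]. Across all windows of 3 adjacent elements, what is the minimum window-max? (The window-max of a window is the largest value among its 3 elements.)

14

(9, 14, 4) → max 14
(14, 4, 21) → max 21
(4, 21, 14) → max 21
(21, 14, 23) → max 23
(14, 23, 4) → max 23
(23, 4, 6) → max 23
(4, 6, 18) → max 18
(6, 18, 5) → max 18
(18, 5, 11) → max 18
(5, 11, 17) → max 17
(11, 17, 11) → max 17
Minimum of these is 14.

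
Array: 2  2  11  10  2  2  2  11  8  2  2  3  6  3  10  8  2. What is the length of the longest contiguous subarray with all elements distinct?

5

[2] len 1
[2] len 1
[2, 11] len 2
[2, 11, 10] len 3
[11, 10, 2] len 3
[2] len 1
[2] len 1
[2, 11] len 2
[2, 11, 8] len 3
[11, 8, 2] len 3
[2] len 1
[2, 3] len 2
[2, 3, 6] len 3
[6, 3] len 2
[6, 3, 10] len 3
[6, 3, 10, 8] len 4
[6, 3, 10, 8, 2] len 5
Longest all-distinct length: 5.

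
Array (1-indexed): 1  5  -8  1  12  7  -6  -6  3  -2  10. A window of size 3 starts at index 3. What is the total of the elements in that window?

Elements at indices 3..5: -8, 1, 12
sum(-8, 1, 12) = 5

5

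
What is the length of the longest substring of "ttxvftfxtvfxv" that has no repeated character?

add t: [t] len 1
add t (repeat t, move left end past it): [t] len 1
add x: [t, x] len 2
add v: [t, x, v] len 3
add f: [t, x, v, f] len 4
add t (repeat t, move left end past it): [x, v, f, t] len 4
add f (repeat f, move left end past it): [t, f] len 2
add x: [t, f, x] len 3
add t (repeat t, move left end past it): [f, x, t] len 3
add v: [f, x, t, v] len 4
add f (repeat f, move left end past it): [x, t, v, f] len 4
add x (repeat x, move left end past it): [t, v, f, x] len 4
add v (repeat v, move left end past it): [f, x, v] len 3
Longest all-distinct length: 4.

4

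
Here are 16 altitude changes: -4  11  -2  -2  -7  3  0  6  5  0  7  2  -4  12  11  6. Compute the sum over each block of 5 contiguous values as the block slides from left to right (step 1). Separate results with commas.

-4, 3, -8, 0, 7, 14, 18, 20, 10, 17, 28, 27

(-4, 11, -2, -2, -7) → sum -4
(11, -2, -2, -7, 3) → sum 3
(-2, -2, -7, 3, 0) → sum -8
(-2, -7, 3, 0, 6) → sum 0
(-7, 3, 0, 6, 5) → sum 7
(3, 0, 6, 5, 0) → sum 14
(0, 6, 5, 0, 7) → sum 18
(6, 5, 0, 7, 2) → sum 20
(5, 0, 7, 2, -4) → sum 10
(0, 7, 2, -4, 12) → sum 17
(7, 2, -4, 12, 11) → sum 28
(2, -4, 12, 11, 6) → sum 27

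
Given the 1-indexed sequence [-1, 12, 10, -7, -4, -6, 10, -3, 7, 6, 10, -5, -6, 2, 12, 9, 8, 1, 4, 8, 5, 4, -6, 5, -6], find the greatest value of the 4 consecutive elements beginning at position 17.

8

Elements at indices 17..20: 8, 1, 4, 8
max(8, 1, 4, 8) = 8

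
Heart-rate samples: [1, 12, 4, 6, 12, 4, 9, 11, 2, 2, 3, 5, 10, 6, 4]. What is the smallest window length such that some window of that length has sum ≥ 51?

add 1: running sum 1 < 51
add 12: running sum 13 < 51
add 4: running sum 17 < 51
add 6: running sum 23 < 51
add 12: running sum 35 < 51
add 4: running sum 39 < 51
add 9: running sum 48 < 51
end 7: [12, 4, 6, 12, 4, 9, 11] sum 58, len 7
end 8: [12, 4, 6, 12, 4, 9, 11, 2] sum 60, len 8
end 9: [12, 4, 6, 12, 4, 9, 11, 2, 2] sum 62, len 9
end 10: [4, 6, 12, 4, 9, 11, 2, 2, 3] sum 53, len 9
end 11: [6, 12, 4, 9, 11, 2, 2, 3, 5] sum 54, len 9
end 12: [12, 4, 9, 11, 2, 2, 3, 5, 10] sum 58, len 9
end 13: [4, 9, 11, 2, 2, 3, 5, 10, 6] sum 52, len 9
end 14: [9, 11, 2, 2, 3, 5, 10, 6, 4] sum 52, len 9
Shortest qualifying length: 7.

7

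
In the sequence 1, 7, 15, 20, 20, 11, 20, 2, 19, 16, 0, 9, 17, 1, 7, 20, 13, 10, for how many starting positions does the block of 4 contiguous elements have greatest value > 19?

10

(1, 7, 15, 20) → max 20  > 19 ✓
(7, 15, 20, 20) → max 20  > 19 ✓
(15, 20, 20, 11) → max 20  > 19 ✓
(20, 20, 11, 20) → max 20  > 19 ✓
(20, 11, 20, 2) → max 20  > 19 ✓
(11, 20, 2, 19) → max 20  > 19 ✓
(20, 2, 19, 16) → max 20  > 19 ✓
(2, 19, 16, 0) → max 19
(19, 16, 0, 9) → max 19
(16, 0, 9, 17) → max 17
(0, 9, 17, 1) → max 17
(9, 17, 1, 7) → max 17
(17, 1, 7, 20) → max 20  > 19 ✓
(1, 7, 20, 13) → max 20  > 19 ✓
(7, 20, 13, 10) → max 20  > 19 ✓
10 windows satisfy the condition.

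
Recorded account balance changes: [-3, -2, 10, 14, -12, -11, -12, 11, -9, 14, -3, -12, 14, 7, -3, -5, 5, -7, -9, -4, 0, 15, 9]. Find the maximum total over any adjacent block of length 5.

20

Window sums for each of the 19 positions:
(-3, -2, 10, 14, -12) → sum 7
(-2, 10, 14, -12, -11) → sum -1
(10, 14, -12, -11, -12) → sum -11
(14, -12, -11, -12, 11) → sum -10
(-12, -11, -12, 11, -9) → sum -33
(-11, -12, 11, -9, 14) → sum -7
(-12, 11, -9, 14, -3) → sum 1
(11, -9, 14, -3, -12) → sum 1
(-9, 14, -3, -12, 14) → sum 4
(14, -3, -12, 14, 7) → sum 20
(-3, -12, 14, 7, -3) → sum 3
(-12, 14, 7, -3, -5) → sum 1
(14, 7, -3, -5, 5) → sum 18
(7, -3, -5, 5, -7) → sum -3
(-3, -5, 5, -7, -9) → sum -19
(-5, 5, -7, -9, -4) → sum -20
(5, -7, -9, -4, 0) → sum -15
(-7, -9, -4, 0, 15) → sum -5
(-9, -4, 0, 15, 9) → sum 11
Maximum of these is 20.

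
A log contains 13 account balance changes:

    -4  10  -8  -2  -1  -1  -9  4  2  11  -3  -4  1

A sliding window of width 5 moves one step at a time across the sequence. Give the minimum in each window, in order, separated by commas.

[-4, 10, -8, -2, -1] → min -8
[10, -8, -2, -1, -1] → min -8
[-8, -2, -1, -1, -9] → min -9
[-2, -1, -1, -9, 4] → min -9
[-1, -1, -9, 4, 2] → min -9
[-1, -9, 4, 2, 11] → min -9
[-9, 4, 2, 11, -3] → min -9
[4, 2, 11, -3, -4] → min -4
[2, 11, -3, -4, 1] → min -4

-8, -8, -9, -9, -9, -9, -9, -4, -4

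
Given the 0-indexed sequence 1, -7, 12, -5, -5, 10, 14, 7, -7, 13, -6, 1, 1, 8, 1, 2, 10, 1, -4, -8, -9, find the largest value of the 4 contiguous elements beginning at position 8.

13

Elements at indices 8..11: -7, 13, -6, 1
max(-7, 13, -6, 1) = 13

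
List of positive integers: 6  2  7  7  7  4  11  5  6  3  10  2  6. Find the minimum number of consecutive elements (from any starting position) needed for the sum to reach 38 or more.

add 6: running sum 6 < 38
add 2: running sum 8 < 38
add 7: running sum 15 < 38
add 7: running sum 22 < 38
add 7: running sum 29 < 38
add 4: running sum 33 < 38
add 11: shortest ending here [2, 7, 7, 7, 4, 11] sum 38, len 6
add 5: shortest ending here [7, 7, 7, 4, 11, 5] sum 41, len 6
add 6: shortest ending here [7, 7, 4, 11, 5, 6] sum 40, len 6
add 3: shortest ending here [7, 7, 4, 11, 5, 6, 3] sum 43, len 7
add 10: shortest ending here [4, 11, 5, 6, 3, 10] sum 39, len 6
add 2: shortest ending here [4, 11, 5, 6, 3, 10, 2] sum 41, len 7
add 6: shortest ending here [11, 5, 6, 3, 10, 2, 6] sum 43, len 7
Shortest qualifying length: 6.

6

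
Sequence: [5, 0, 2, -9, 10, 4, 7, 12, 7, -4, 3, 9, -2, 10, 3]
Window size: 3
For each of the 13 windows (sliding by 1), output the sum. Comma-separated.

(5, 0, 2) → sum 7
(0, 2, -9) → sum -7
(2, -9, 10) → sum 3
(-9, 10, 4) → sum 5
(10, 4, 7) → sum 21
(4, 7, 12) → sum 23
(7, 12, 7) → sum 26
(12, 7, -4) → sum 15
(7, -4, 3) → sum 6
(-4, 3, 9) → sum 8
(3, 9, -2) → sum 10
(9, -2, 10) → sum 17
(-2, 10, 3) → sum 11

7, -7, 3, 5, 21, 23, 26, 15, 6, 8, 10, 17, 11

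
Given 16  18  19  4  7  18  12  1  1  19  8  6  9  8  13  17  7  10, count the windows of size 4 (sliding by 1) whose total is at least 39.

(16, 18, 19, 4) → sum 57  ≥ 39 ✓
(18, 19, 4, 7) → sum 48  ≥ 39 ✓
(19, 4, 7, 18) → sum 48  ≥ 39 ✓
(4, 7, 18, 12) → sum 41  ≥ 39 ✓
(7, 18, 12, 1) → sum 38
(18, 12, 1, 1) → sum 32
(12, 1, 1, 19) → sum 33
(1, 1, 19, 8) → sum 29
(1, 19, 8, 6) → sum 34
(19, 8, 6, 9) → sum 42  ≥ 39 ✓
(8, 6, 9, 8) → sum 31
(6, 9, 8, 13) → sum 36
(9, 8, 13, 17) → sum 47  ≥ 39 ✓
(8, 13, 17, 7) → sum 45  ≥ 39 ✓
(13, 17, 7, 10) → sum 47  ≥ 39 ✓
8 windows satisfy the condition.

8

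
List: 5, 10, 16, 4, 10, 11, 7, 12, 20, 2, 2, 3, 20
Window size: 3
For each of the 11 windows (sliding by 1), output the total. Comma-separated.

31, 30, 30, 25, 28, 30, 39, 34, 24, 7, 25

[5, 10, 16] → sum 31
[10, 16, 4] → sum 30
[16, 4, 10] → sum 30
[4, 10, 11] → sum 25
[10, 11, 7] → sum 28
[11, 7, 12] → sum 30
[7, 12, 20] → sum 39
[12, 20, 2] → sum 34
[20, 2, 2] → sum 24
[2, 2, 3] → sum 7
[2, 3, 20] → sum 25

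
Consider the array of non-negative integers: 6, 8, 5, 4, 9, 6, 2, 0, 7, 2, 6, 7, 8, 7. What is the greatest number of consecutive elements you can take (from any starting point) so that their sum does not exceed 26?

6

add 6: [6] sum 6, len 1
add 8: [6, 8] sum 14, len 2
add 5: [6, 8, 5] sum 19, len 3
add 4: [6, 8, 5, 4] sum 23, len 4
add 9: [8, 5, 4, 9] sum 26, len 4
add 6: [5, 4, 9, 6] sum 24, len 4
add 2: [5, 4, 9, 6, 2] sum 26, len 5
add 0: [5, 4, 9, 6, 2, 0] sum 26, len 6
add 7: [9, 6, 2, 0, 7] sum 24, len 5
add 2: [9, 6, 2, 0, 7, 2] sum 26, len 6
add 6: [6, 2, 0, 7, 2, 6] sum 23, len 6
add 7: [2, 0, 7, 2, 6, 7] sum 24, len 6
add 8: [2, 6, 7, 8] sum 23, len 4
add 7: [7, 8, 7] sum 22, len 3
Longest length seen: 6.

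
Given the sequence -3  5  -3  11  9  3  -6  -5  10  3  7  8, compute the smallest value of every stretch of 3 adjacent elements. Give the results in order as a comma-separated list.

-3, -3, -3, 3, -6, -6, -6, -5, 3, 3

-3 5 -3 → min -3
5 -3 11 → min -3
-3 11 9 → min -3
11 9 3 → min 3
9 3 -6 → min -6
3 -6 -5 → min -6
-6 -5 10 → min -6
-5 10 3 → min -5
10 3 7 → min 3
3 7 8 → min 3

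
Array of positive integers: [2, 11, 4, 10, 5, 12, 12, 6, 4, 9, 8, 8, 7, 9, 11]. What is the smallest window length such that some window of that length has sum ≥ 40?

Extend right; whenever the sum reaches 40, record the length and shrink from the left:
add 2: running sum 2 < 40
add 11: running sum 13 < 40
add 4: running sum 17 < 40
add 10: running sum 27 < 40
add 5: running sum 32 < 40
end 5: [11, 4, 10, 5, 12] sum 42, len 5
end 6: [4, 10, 5, 12, 12] sum 43, len 5
end 7: [10, 5, 12, 12, 6] sum 45, len 5
end 8: [10, 5, 12, 12, 6, 4] sum 49, len 6
end 9: [12, 12, 6, 4, 9] sum 43, len 5
end 10: [12, 12, 6, 4, 9, 8] sum 51, len 6
end 11: [12, 6, 4, 9, 8, 8] sum 47, len 6
end 12: [6, 4, 9, 8, 8, 7] sum 42, len 6
end 13: [9, 8, 8, 7, 9] sum 41, len 5
end 14: [8, 8, 7, 9, 11] sum 43, len 5
Shortest qualifying length: 5.

5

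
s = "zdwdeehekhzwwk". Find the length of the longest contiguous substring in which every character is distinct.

5

[z] len 1
[z, d] len 2
[z, d, w] len 3
[w, d] len 2
[w, d, e] len 3
[e] len 1
[e, h] len 2
[h, e] len 2
[h, e, k] len 3
[e, k, h] len 3
[e, k, h, z] len 4
[e, k, h, z, w] len 5
[w] len 1
[w, k] len 2
Longest all-distinct length: 5.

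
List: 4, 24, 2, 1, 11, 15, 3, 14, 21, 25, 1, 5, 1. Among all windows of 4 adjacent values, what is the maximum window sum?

Window sums for each of the 10 positions:
(4, 24, 2, 1) → sum 31
(24, 2, 1, 11) → sum 38
(2, 1, 11, 15) → sum 29
(1, 11, 15, 3) → sum 30
(11, 15, 3, 14) → sum 43
(15, 3, 14, 21) → sum 53
(3, 14, 21, 25) → sum 63
(14, 21, 25, 1) → sum 61
(21, 25, 1, 5) → sum 52
(25, 1, 5, 1) → sum 32
Maximum of these is 63.

63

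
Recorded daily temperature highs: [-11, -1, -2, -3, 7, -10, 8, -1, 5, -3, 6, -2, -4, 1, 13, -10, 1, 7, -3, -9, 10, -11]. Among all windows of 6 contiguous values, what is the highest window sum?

-11 -1 -2 -3 7 -10 → sum -20
-1 -2 -3 7 -10 8 → sum -1
-2 -3 7 -10 8 -1 → sum -1
-3 7 -10 8 -1 5 → sum 6
7 -10 8 -1 5 -3 → sum 6
-10 8 -1 5 -3 6 → sum 5
8 -1 5 -3 6 -2 → sum 13
-1 5 -3 6 -2 -4 → sum 1
5 -3 6 -2 -4 1 → sum 3
-3 6 -2 -4 1 13 → sum 11
6 -2 -4 1 13 -10 → sum 4
-2 -4 1 13 -10 1 → sum -1
-4 1 13 -10 1 7 → sum 8
1 13 -10 1 7 -3 → sum 9
13 -10 1 7 -3 -9 → sum -1
-10 1 7 -3 -9 10 → sum -4
1 7 -3 -9 10 -11 → sum -5
Highest of these is 13.

13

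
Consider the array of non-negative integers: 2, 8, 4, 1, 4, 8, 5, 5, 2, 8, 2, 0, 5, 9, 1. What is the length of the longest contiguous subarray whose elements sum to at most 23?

6

[2] sum 2 len 1
[2, 8] sum 10 len 2
[2, 8, 4] sum 14 len 3
[2, 8, 4, 1] sum 15 len 4
[2, 8, 4, 1, 4] sum 19 len 5
[4, 1, 4, 8] sum 17 len 4
[4, 1, 4, 8, 5] sum 22 len 5
[1, 4, 8, 5, 5] sum 23 len 5
[8, 5, 5, 2] sum 20 len 4
[5, 5, 2, 8] sum 20 len 4
[5, 5, 2, 8, 2] sum 22 len 5
[5, 5, 2, 8, 2, 0] sum 22 len 6
[5, 2, 8, 2, 0, 5] sum 22 len 6
[2, 0, 5, 9] sum 16 len 4
[2, 0, 5, 9, 1] sum 17 len 5
Longest length seen: 6.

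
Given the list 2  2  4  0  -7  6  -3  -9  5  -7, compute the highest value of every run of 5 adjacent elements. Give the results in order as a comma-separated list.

4, 6, 6, 6, 6, 6

2 2 4 0 -7 → max 4
2 4 0 -7 6 → max 6
4 0 -7 6 -3 → max 6
0 -7 6 -3 -9 → max 6
-7 6 -3 -9 5 → max 6
6 -3 -9 5 -7 → max 6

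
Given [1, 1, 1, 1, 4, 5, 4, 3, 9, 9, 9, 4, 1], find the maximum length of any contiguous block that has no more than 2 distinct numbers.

5

Extend right; when distinct count exceeds 2, shrink from the left:
add 1: window [1] (1 distinct), len 1
add 1: window [1, 1] (1 distinct), len 2
add 1: window [1, 1, 1] (1 distinct), len 3
add 1: window [1, 1, 1, 1] (1 distinct), len 4
add 4: window [1, 1, 1, 1, 4] (2 distinct), len 5
add 5: window [4, 5] (2 distinct), len 2
add 4: window [4, 5, 4] (2 distinct), len 3
add 3: window [4, 3] (2 distinct), len 2
add 9: window [3, 9] (2 distinct), len 2
add 9: window [3, 9, 9] (2 distinct), len 3
add 9: window [3, 9, 9, 9] (2 distinct), len 4
add 4: window [9, 9, 9, 4] (2 distinct), len 4
add 1: window [4, 1] (2 distinct), len 2
Longest length with ≤2 distinct: 5.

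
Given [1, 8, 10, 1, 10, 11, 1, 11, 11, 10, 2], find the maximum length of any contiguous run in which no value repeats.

[1] len 1
[1, 8] len 2
[1, 8, 10] len 3
[8, 10, 1] len 3
[1, 10] len 2
[1, 10, 11] len 3
[10, 11, 1] len 3
[1, 11] len 2
[11] len 1
[11, 10] len 2
[11, 10, 2] len 3
Longest all-distinct length: 3.

3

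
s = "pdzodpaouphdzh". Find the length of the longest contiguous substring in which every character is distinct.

add p: [p] len 1
add d: [p, d] len 2
add z: [p, d, z] len 3
add o: [p, d, z, o] len 4
add d (repeat d, move left end past it): [z, o, d] len 3
add p: [z, o, d, p] len 4
add a: [z, o, d, p, a] len 5
add o (repeat o, move left end past it): [d, p, a, o] len 4
add u: [d, p, a, o, u] len 5
add p (repeat p, move left end past it): [a, o, u, p] len 4
add h: [a, o, u, p, h] len 5
add d: [a, o, u, p, h, d] len 6
add z: [a, o, u, p, h, d, z] len 7
add h (repeat h, move left end past it): [d, z, h] len 3
Longest all-distinct length: 7.

7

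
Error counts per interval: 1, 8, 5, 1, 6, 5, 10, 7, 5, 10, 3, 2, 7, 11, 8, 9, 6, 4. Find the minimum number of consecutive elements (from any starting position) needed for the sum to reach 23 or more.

3

add 1: running sum 1 < 23
add 8: running sum 9 < 23
add 5: running sum 14 < 23
add 1: running sum 15 < 23
add 6: running sum 21 < 23
add 5: shortest ending here [8, 5, 1, 6, 5] sum 25, len 5
add 10: shortest ending here [5, 1, 6, 5, 10] sum 27, len 5
add 7: shortest ending here [6, 5, 10, 7] sum 28, len 4
add 5: shortest ending here [5, 10, 7, 5] sum 27, len 4
add 10: shortest ending here [10, 7, 5, 10] sum 32, len 4
add 3: shortest ending here [7, 5, 10, 3] sum 25, len 4
add 2: shortest ending here [7, 5, 10, 3, 2] sum 27, len 5
add 7: shortest ending here [5, 10, 3, 2, 7] sum 27, len 5
add 11: shortest ending here [3, 2, 7, 11] sum 23, len 4
add 8: shortest ending here [7, 11, 8] sum 26, len 3
add 9: shortest ending here [11, 8, 9] sum 28, len 3
add 6: shortest ending here [8, 9, 6] sum 23, len 3
add 4: shortest ending here [8, 9, 6, 4] sum 27, len 4
Shortest qualifying length: 3.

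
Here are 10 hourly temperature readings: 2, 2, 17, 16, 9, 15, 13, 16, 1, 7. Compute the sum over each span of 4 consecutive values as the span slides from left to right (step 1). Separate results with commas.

2 2 17 16 → sum 37
2 17 16 9 → sum 44
17 16 9 15 → sum 57
16 9 15 13 → sum 53
9 15 13 16 → sum 53
15 13 16 1 → sum 45
13 16 1 7 → sum 37

37, 44, 57, 53, 53, 45, 37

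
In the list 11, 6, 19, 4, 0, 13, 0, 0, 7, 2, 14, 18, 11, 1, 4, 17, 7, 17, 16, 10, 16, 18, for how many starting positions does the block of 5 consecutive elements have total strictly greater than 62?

3

[11, 6, 19, 4, 0] → sum 40
[6, 19, 4, 0, 13] → sum 42
[19, 4, 0, 13, 0] → sum 36
[4, 0, 13, 0, 0] → sum 17
[0, 13, 0, 0, 7] → sum 20
[13, 0, 0, 7, 2] → sum 22
[0, 0, 7, 2, 14] → sum 23
[0, 7, 2, 14, 18] → sum 41
[7, 2, 14, 18, 11] → sum 52
[2, 14, 18, 11, 1] → sum 46
[14, 18, 11, 1, 4] → sum 48
[18, 11, 1, 4, 17] → sum 51
[11, 1, 4, 17, 7] → sum 40
[1, 4, 17, 7, 17] → sum 46
[4, 17, 7, 17, 16] → sum 61
[17, 7, 17, 16, 10] → sum 67  > 62 ✓
[7, 17, 16, 10, 16] → sum 66  > 62 ✓
[17, 16, 10, 16, 18] → sum 77  > 62 ✓
3 windows satisfy the condition.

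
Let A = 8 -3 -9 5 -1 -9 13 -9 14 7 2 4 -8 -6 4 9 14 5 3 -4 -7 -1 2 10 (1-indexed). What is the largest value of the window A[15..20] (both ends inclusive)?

Elements at indices 15..20: 4, 9, 14, 5, 3, -4
max(4, 9, 14, 5, 3, -4) = 14

14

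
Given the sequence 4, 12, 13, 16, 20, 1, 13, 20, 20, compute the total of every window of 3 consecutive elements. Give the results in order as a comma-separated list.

29, 41, 49, 37, 34, 34, 53

4 12 13 → sum 29
12 13 16 → sum 41
13 16 20 → sum 49
16 20 1 → sum 37
20 1 13 → sum 34
1 13 20 → sum 34
13 20 20 → sum 53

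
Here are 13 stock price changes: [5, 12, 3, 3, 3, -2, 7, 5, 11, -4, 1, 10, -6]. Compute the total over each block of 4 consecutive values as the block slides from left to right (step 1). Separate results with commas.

23, 21, 7, 11, 13, 21, 19, 13, 18, 1

(5, 12, 3, 3) → sum 23
(12, 3, 3, 3) → sum 21
(3, 3, 3, -2) → sum 7
(3, 3, -2, 7) → sum 11
(3, -2, 7, 5) → sum 13
(-2, 7, 5, 11) → sum 21
(7, 5, 11, -4) → sum 19
(5, 11, -4, 1) → sum 13
(11, -4, 1, 10) → sum 18
(-4, 1, 10, -6) → sum 1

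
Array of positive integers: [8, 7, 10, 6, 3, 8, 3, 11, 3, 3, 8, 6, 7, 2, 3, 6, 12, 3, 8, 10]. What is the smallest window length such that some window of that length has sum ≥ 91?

add 8: running sum 8 < 91
add 7: running sum 15 < 91
add 10: running sum 25 < 91
add 6: running sum 31 < 91
add 3: running sum 34 < 91
add 8: running sum 42 < 91
add 3: running sum 45 < 91
add 11: running sum 56 < 91
add 3: running sum 59 < 91
add 3: running sum 62 < 91
add 8: running sum 70 < 91
add 6: running sum 76 < 91
add 7: running sum 83 < 91
add 2: running sum 85 < 91
add 3: running sum 88 < 91
add 6: shortest ending here [8, 7, 10, 6, 3, 8, 3, 11, 3, 3, 8, 6, 7, 2, 3, 6] sum 94, len 16
add 12: shortest ending here [10, 6, 3, 8, 3, 11, 3, 3, 8, 6, 7, 2, 3, 6, 12] sum 91, len 15
add 3: shortest ending here [10, 6, 3, 8, 3, 11, 3, 3, 8, 6, 7, 2, 3, 6, 12, 3] sum 94, len 16
add 8: shortest ending here [6, 3, 8, 3, 11, 3, 3, 8, 6, 7, 2, 3, 6, 12, 3, 8] sum 92, len 16
add 10: shortest ending here [8, 3, 11, 3, 3, 8, 6, 7, 2, 3, 6, 12, 3, 8, 10] sum 93, len 15
Shortest qualifying length: 15.

15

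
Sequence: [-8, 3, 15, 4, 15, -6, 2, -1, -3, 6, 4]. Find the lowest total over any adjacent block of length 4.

Each size-4 window and its sum:
(-8, 3, 15, 4) → sum 14
(3, 15, 4, 15) → sum 37
(15, 4, 15, -6) → sum 28
(4, 15, -6, 2) → sum 15
(15, -6, 2, -1) → sum 10
(-6, 2, -1, -3) → sum -8
(2, -1, -3, 6) → sum 4
(-1, -3, 6, 4) → sum 6
Lowest of these is -8.

-8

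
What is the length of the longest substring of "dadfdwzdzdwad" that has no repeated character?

[d] len 1
[d, a] len 2
[a, d] len 2
[a, d, f] len 3
[f, d] len 2
[f, d, w] len 3
[f, d, w, z] len 4
[w, z, d] len 3
[d, z] len 2
[z, d] len 2
[z, d, w] len 3
[z, d, w, a] len 4
[w, a, d] len 3
Longest all-distinct length: 4.

4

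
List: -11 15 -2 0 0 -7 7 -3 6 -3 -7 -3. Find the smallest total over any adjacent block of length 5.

-11 15 -2 0 0 → sum 2
15 -2 0 0 -7 → sum 6
-2 0 0 -7 7 → sum -2
0 0 -7 7 -3 → sum -3
0 -7 7 -3 6 → sum 3
-7 7 -3 6 -3 → sum 0
7 -3 6 -3 -7 → sum 0
-3 6 -3 -7 -3 → sum -10
Smallest of these is -10.

-10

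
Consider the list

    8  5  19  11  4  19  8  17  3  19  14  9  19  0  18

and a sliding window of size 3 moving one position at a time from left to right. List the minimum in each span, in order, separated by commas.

5, 5, 4, 4, 4, 8, 3, 3, 3, 9, 9, 0, 0

(8, 5, 19) → min 5
(5, 19, 11) → min 5
(19, 11, 4) → min 4
(11, 4, 19) → min 4
(4, 19, 8) → min 4
(19, 8, 17) → min 8
(8, 17, 3) → min 3
(17, 3, 19) → min 3
(3, 19, 14) → min 3
(19, 14, 9) → min 9
(14, 9, 19) → min 9
(9, 19, 0) → min 0
(19, 0, 18) → min 0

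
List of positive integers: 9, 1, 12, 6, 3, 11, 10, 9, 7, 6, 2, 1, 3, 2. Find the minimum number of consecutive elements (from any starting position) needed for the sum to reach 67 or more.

Extend right; whenever the sum reaches 67, record the length and shrink from the left:
add 9: running sum 9 < 67
add 1: running sum 10 < 67
add 12: running sum 22 < 67
add 6: running sum 28 < 67
add 3: running sum 31 < 67
add 11: running sum 42 < 67
add 10: running sum 52 < 67
add 9: running sum 61 < 67
end 8: [9, 1, 12, 6, 3, 11, 10, 9, 7] sum 68, len 9
end 9: [9, 1, 12, 6, 3, 11, 10, 9, 7, 6] sum 74, len 10
end 10: [1, 12, 6, 3, 11, 10, 9, 7, 6, 2] sum 67, len 10
end 11: [12, 6, 3, 11, 10, 9, 7, 6, 2, 1] sum 67, len 10
end 12: [12, 6, 3, 11, 10, 9, 7, 6, 2, 1, 3] sum 70, len 11
end 13: [12, 6, 3, 11, 10, 9, 7, 6, 2, 1, 3, 2] sum 72, len 12
Shortest qualifying length: 9.

9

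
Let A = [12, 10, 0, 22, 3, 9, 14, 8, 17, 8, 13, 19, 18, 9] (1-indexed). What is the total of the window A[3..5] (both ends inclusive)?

Elements at indices 3..5: 0, 22, 3
sum(0, 22, 3) = 25

25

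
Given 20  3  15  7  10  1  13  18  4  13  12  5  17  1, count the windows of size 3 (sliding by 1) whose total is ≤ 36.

(20, 3, 15) → sum 38
(3, 15, 7) → sum 25  ≤ 36 ✓
(15, 7, 10) → sum 32  ≤ 36 ✓
(7, 10, 1) → sum 18  ≤ 36 ✓
(10, 1, 13) → sum 24  ≤ 36 ✓
(1, 13, 18) → sum 32  ≤ 36 ✓
(13, 18, 4) → sum 35  ≤ 36 ✓
(18, 4, 13) → sum 35  ≤ 36 ✓
(4, 13, 12) → sum 29  ≤ 36 ✓
(13, 12, 5) → sum 30  ≤ 36 ✓
(12, 5, 17) → sum 34  ≤ 36 ✓
(5, 17, 1) → sum 23  ≤ 36 ✓
11 windows satisfy the condition.

11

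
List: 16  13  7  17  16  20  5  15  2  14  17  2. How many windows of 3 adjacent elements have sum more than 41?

16 13 7 → sum 36
13 7 17 → sum 37
7 17 16 → sum 40
17 16 20 → sum 53  > 41 ✓
16 20 5 → sum 41
20 5 15 → sum 40
5 15 2 → sum 22
15 2 14 → sum 31
2 14 17 → sum 33
14 17 2 → sum 33
1 window satisfy the condition.

1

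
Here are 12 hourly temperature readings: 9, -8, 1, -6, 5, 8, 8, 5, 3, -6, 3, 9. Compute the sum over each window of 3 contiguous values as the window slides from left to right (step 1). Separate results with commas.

2, -13, 0, 7, 21, 21, 16, 2, 0, 6

Sliding a size-3 window across the 12 values:
9 -8 1 → sum 2
-8 1 -6 → sum -13
1 -6 5 → sum 0
-6 5 8 → sum 7
5 8 8 → sum 21
8 8 5 → sum 21
8 5 3 → sum 16
5 3 -6 → sum 2
3 -6 3 → sum 0
-6 3 9 → sum 6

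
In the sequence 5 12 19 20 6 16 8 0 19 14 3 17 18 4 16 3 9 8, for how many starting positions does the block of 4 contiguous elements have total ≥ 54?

5 12 19 20 → sum 56  ≥ 54 ✓
12 19 20 6 → sum 57  ≥ 54 ✓
19 20 6 16 → sum 61  ≥ 54 ✓
20 6 16 8 → sum 50
6 16 8 0 → sum 30
16 8 0 19 → sum 43
8 0 19 14 → sum 41
0 19 14 3 → sum 36
19 14 3 17 → sum 53
14 3 17 18 → sum 52
3 17 18 4 → sum 42
17 18 4 16 → sum 55  ≥ 54 ✓
18 4 16 3 → sum 41
4 16 3 9 → sum 32
16 3 9 8 → sum 36
4 windows satisfy the condition.

4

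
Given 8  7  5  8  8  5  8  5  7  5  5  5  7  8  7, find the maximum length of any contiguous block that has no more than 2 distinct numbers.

6

Extend right; when distinct count exceeds 2, shrink from the left:
add 8: window [8] (1 distinct), len 1
add 7: window [8, 7] (2 distinct), len 2
add 5: window [7, 5] (2 distinct), len 2
add 8: window [5, 8] (2 distinct), len 2
add 8: window [5, 8, 8] (2 distinct), len 3
add 5: window [5, 8, 8, 5] (2 distinct), len 4
add 8: window [5, 8, 8, 5, 8] (2 distinct), len 5
add 5: window [5, 8, 8, 5, 8, 5] (2 distinct), len 6
add 7: window [5, 7] (2 distinct), len 2
add 5: window [5, 7, 5] (2 distinct), len 3
add 5: window [5, 7, 5, 5] (2 distinct), len 4
add 5: window [5, 7, 5, 5, 5] (2 distinct), len 5
add 7: window [5, 7, 5, 5, 5, 7] (2 distinct), len 6
add 8: window [7, 8] (2 distinct), len 2
add 7: window [7, 8, 7] (2 distinct), len 3
Longest length with ≤2 distinct: 6.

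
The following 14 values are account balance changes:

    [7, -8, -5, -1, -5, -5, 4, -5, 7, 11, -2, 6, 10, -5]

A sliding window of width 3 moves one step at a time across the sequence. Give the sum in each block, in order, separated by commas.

-6, -14, -11, -11, -6, -6, 6, 13, 16, 15, 14, 11

Sliding a size-3 window across the 14 values:
[7, -8, -5] → sum -6
[-8, -5, -1] → sum -14
[-5, -1, -5] → sum -11
[-1, -5, -5] → sum -11
[-5, -5, 4] → sum -6
[-5, 4, -5] → sum -6
[4, -5, 7] → sum 6
[-5, 7, 11] → sum 13
[7, 11, -2] → sum 16
[11, -2, 6] → sum 15
[-2, 6, 10] → sum 14
[6, 10, -5] → sum 11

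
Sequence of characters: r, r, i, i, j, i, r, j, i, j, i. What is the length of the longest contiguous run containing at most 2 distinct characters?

add r: window [r] (1 distinct), len 1
add r: window [r, r] (1 distinct), len 2
add i: window [r, r, i] (2 distinct), len 3
add i: window [r, r, i, i] (2 distinct), len 4
add j: window [i, i, j] (2 distinct), len 3
add i: window [i, i, j, i] (2 distinct), len 4
add r: window [i, r] (2 distinct), len 2
add j: window [r, j] (2 distinct), len 2
add i: window [j, i] (2 distinct), len 2
add j: window [j, i, j] (2 distinct), len 3
add i: window [j, i, j, i] (2 distinct), len 4
Longest length with ≤2 distinct: 4.

4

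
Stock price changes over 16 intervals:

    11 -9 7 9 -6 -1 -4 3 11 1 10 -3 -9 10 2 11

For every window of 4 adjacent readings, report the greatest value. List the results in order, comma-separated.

11, 9, 9, 9, 3, 11, 11, 11, 11, 10, 10, 10, 11

(11, -9, 7, 9) → max 11
(-9, 7, 9, -6) → max 9
(7, 9, -6, -1) → max 9
(9, -6, -1, -4) → max 9
(-6, -1, -4, 3) → max 3
(-1, -4, 3, 11) → max 11
(-4, 3, 11, 1) → max 11
(3, 11, 1, 10) → max 11
(11, 1, 10, -3) → max 11
(1, 10, -3, -9) → max 10
(10, -3, -9, 10) → max 10
(-3, -9, 10, 2) → max 10
(-9, 10, 2, 11) → max 11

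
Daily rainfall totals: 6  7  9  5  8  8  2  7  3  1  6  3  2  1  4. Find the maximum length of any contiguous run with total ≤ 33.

9

→ 6: sum 6, len 1
→ 7: sum 13, len 2
→ 9: sum 22, len 3
→ 5: sum 27, len 4
→ 8 (dropped 6): sum 29, len 4
→ 8 (dropped 7): sum 30, len 4
→ 2: sum 32, len 5
→ 7 (dropped 9): sum 30, len 5
→ 3: sum 33, len 6
→ 1 (dropped 5): sum 29, len 6
→ 6 (dropped 8): sum 27, len 6
→ 3: sum 30, len 7
→ 2: sum 32, len 8
→ 1: sum 33, len 9
→ 4 (dropped 8): sum 29, len 9
Longest length seen: 9.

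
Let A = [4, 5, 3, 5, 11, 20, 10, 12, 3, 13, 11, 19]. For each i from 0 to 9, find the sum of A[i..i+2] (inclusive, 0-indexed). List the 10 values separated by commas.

[4, 5, 3] → sum 12
[5, 3, 5] → sum 13
[3, 5, 11] → sum 19
[5, 11, 20] → sum 36
[11, 20, 10] → sum 41
[20, 10, 12] → sum 42
[10, 12, 3] → sum 25
[12, 3, 13] → sum 28
[3, 13, 11] → sum 27
[13, 11, 19] → sum 43

12, 13, 19, 36, 41, 42, 25, 28, 27, 43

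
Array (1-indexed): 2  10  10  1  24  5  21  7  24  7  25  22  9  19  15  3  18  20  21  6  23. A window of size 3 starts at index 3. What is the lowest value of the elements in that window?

1

Elements at indices 3..5: 10, 1, 24
min(10, 1, 24) = 1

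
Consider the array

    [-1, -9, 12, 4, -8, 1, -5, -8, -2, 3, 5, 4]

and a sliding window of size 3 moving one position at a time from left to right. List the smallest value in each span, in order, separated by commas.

[-1, -9, 12] → min -9
[-9, 12, 4] → min -9
[12, 4, -8] → min -8
[4, -8, 1] → min -8
[-8, 1, -5] → min -8
[1, -5, -8] → min -8
[-5, -8, -2] → min -8
[-8, -2, 3] → min -8
[-2, 3, 5] → min -2
[3, 5, 4] → min 3

-9, -9, -8, -8, -8, -8, -8, -8, -2, 3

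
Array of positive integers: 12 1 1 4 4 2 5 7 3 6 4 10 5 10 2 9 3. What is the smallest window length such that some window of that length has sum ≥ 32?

5

Extend right; whenever the sum reaches 32, record the length and shrink from the left:
add 12: running sum 12 < 32
add 1: running sum 13 < 32
add 1: running sum 14 < 32
add 4: running sum 18 < 32
add 4: running sum 22 < 32
add 2: running sum 24 < 32
add 5: running sum 29 < 32
end 7: [12, 1, 1, 4, 4, 2, 5, 7] sum 36, len 8
end 8: [12, 1, 1, 4, 4, 2, 5, 7, 3] sum 39, len 9
end 9: [1, 4, 4, 2, 5, 7, 3, 6] sum 32, len 8
end 10: [4, 4, 2, 5, 7, 3, 6, 4] sum 35, len 8
end 11: [5, 7, 3, 6, 4, 10] sum 35, len 6
end 12: [7, 3, 6, 4, 10, 5] sum 35, len 6
end 13: [6, 4, 10, 5, 10] sum 35, len 5
end 14: [6, 4, 10, 5, 10, 2] sum 37, len 6
end 15: [10, 5, 10, 2, 9] sum 36, len 5
end 16: [10, 5, 10, 2, 9, 3] sum 39, len 6
Shortest qualifying length: 5.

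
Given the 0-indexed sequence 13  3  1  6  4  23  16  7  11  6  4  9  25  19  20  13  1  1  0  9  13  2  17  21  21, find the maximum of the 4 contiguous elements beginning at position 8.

11

Elements at indices 8..11: 11, 6, 4, 9
max(11, 6, 4, 9) = 11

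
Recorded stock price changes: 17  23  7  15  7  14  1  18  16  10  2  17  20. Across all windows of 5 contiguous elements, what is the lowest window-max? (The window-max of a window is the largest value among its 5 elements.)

15

(17, 23, 7, 15, 7) → max 23
(23, 7, 15, 7, 14) → max 23
(7, 15, 7, 14, 1) → max 15
(15, 7, 14, 1, 18) → max 18
(7, 14, 1, 18, 16) → max 18
(14, 1, 18, 16, 10) → max 18
(1, 18, 16, 10, 2) → max 18
(18, 16, 10, 2, 17) → max 18
(16, 10, 2, 17, 20) → max 20
Lowest of these is 15.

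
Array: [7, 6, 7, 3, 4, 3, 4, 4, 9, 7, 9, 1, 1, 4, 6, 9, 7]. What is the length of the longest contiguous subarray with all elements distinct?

[7] len 1
[7, 6] len 2
[6, 7] len 2
[6, 7, 3] len 3
[6, 7, 3, 4] len 4
[4, 3] len 2
[3, 4] len 2
[4] len 1
[4, 9] len 2
[4, 9, 7] len 3
[7, 9] len 2
[7, 9, 1] len 3
[1] len 1
[1, 4] len 2
[1, 4, 6] len 3
[1, 4, 6, 9] len 4
[1, 4, 6, 9, 7] len 5
Longest all-distinct length: 5.

5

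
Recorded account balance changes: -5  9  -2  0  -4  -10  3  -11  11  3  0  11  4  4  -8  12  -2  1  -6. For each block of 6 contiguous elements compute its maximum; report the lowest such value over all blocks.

3

Each size-6 window and its max:
-5 9 -2 0 -4 -10 → max 9
9 -2 0 -4 -10 3 → max 9
-2 0 -4 -10 3 -11 → max 3
0 -4 -10 3 -11 11 → max 11
-4 -10 3 -11 11 3 → max 11
-10 3 -11 11 3 0 → max 11
3 -11 11 3 0 11 → max 11
-11 11 3 0 11 4 → max 11
11 3 0 11 4 4 → max 11
3 0 11 4 4 -8 → max 11
0 11 4 4 -8 12 → max 12
11 4 4 -8 12 -2 → max 12
4 4 -8 12 -2 1 → max 12
4 -8 12 -2 1 -6 → max 12
Lowest of these is 3.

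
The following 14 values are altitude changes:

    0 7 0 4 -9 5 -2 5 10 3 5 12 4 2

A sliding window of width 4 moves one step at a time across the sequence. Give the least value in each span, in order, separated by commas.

Sliding a size-4 window across the 14 values:
(0, 7, 0, 4) → min 0
(7, 0, 4, -9) → min -9
(0, 4, -9, 5) → min -9
(4, -9, 5, -2) → min -9
(-9, 5, -2, 5) → min -9
(5, -2, 5, 10) → min -2
(-2, 5, 10, 3) → min -2
(5, 10, 3, 5) → min 3
(10, 3, 5, 12) → min 3
(3, 5, 12, 4) → min 3
(5, 12, 4, 2) → min 2

0, -9, -9, -9, -9, -2, -2, 3, 3, 3, 2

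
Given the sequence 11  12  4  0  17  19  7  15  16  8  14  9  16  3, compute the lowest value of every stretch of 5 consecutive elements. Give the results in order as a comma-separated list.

Sliding a size-5 window across the 14 values:
(11, 12, 4, 0, 17) → min 0
(12, 4, 0, 17, 19) → min 0
(4, 0, 17, 19, 7) → min 0
(0, 17, 19, 7, 15) → min 0
(17, 19, 7, 15, 16) → min 7
(19, 7, 15, 16, 8) → min 7
(7, 15, 16, 8, 14) → min 7
(15, 16, 8, 14, 9) → min 8
(16, 8, 14, 9, 16) → min 8
(8, 14, 9, 16, 3) → min 3

0, 0, 0, 0, 7, 7, 7, 8, 8, 3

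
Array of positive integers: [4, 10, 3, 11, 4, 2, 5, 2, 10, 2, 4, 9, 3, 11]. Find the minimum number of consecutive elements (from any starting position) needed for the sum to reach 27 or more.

4

add 4: running sum 4 < 27
add 10: running sum 14 < 27
add 3: running sum 17 < 27
end 3: [4, 10, 3, 11] sum 28, len 4
end 4: [10, 3, 11, 4] sum 28, len 4
end 5: [10, 3, 11, 4, 2] sum 30, len 5
end 6: [10, 3, 11, 4, 2, 5] sum 35, len 6
end 7: [3, 11, 4, 2, 5, 2] sum 27, len 6
end 8: [11, 4, 2, 5, 2, 10] sum 34, len 6
end 9: [11, 4, 2, 5, 2, 10, 2] sum 36, len 7
end 10: [4, 2, 5, 2, 10, 2, 4] sum 29, len 7
end 11: [2, 10, 2, 4, 9] sum 27, len 5
end 12: [10, 2, 4, 9, 3] sum 28, len 5
end 13: [4, 9, 3, 11] sum 27, len 4
Shortest qualifying length: 4.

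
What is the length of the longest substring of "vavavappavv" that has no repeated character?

3

add v: [v] len 1
add a: [v, a] len 2
add v (repeat v, move left end past it): [a, v] len 2
add a (repeat a, move left end past it): [v, a] len 2
add v (repeat v, move left end past it): [a, v] len 2
add a (repeat a, move left end past it): [v, a] len 2
add p: [v, a, p] len 3
add p (repeat p, move left end past it): [p] len 1
add a: [p, a] len 2
add v: [p, a, v] len 3
add v (repeat v, move left end past it): [v] len 1
Longest all-distinct length: 3.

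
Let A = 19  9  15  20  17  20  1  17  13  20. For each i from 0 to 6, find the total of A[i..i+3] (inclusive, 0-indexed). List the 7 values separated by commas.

63, 61, 72, 58, 55, 51, 51

19 9 15 20 → sum 63
9 15 20 17 → sum 61
15 20 17 20 → sum 72
20 17 20 1 → sum 58
17 20 1 17 → sum 55
20 1 17 13 → sum 51
1 17 13 20 → sum 51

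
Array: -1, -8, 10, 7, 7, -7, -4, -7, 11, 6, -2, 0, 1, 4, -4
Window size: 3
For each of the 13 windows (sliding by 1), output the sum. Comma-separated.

1, 9, 24, 7, -4, -18, 0, 10, 15, 4, -1, 5, 1

[-1, -8, 10] → sum 1
[-8, 10, 7] → sum 9
[10, 7, 7] → sum 24
[7, 7, -7] → sum 7
[7, -7, -4] → sum -4
[-7, -4, -7] → sum -18
[-4, -7, 11] → sum 0
[-7, 11, 6] → sum 10
[11, 6, -2] → sum 15
[6, -2, 0] → sum 4
[-2, 0, 1] → sum -1
[0, 1, 4] → sum 5
[1, 4, -4] → sum 1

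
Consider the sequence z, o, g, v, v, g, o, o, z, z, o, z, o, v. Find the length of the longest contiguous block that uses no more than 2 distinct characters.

[z] 1 distinct, len 1
[z, o] 2 distinct, len 2
[o, g] 2 distinct, len 2
[g, v] 2 distinct, len 2
[g, v, v] 2 distinct, len 3
[g, v, v, g] 2 distinct, len 4
[g, o] 2 distinct, len 2
[g, o, o] 2 distinct, len 3
[o, o, z] 2 distinct, len 3
[o, o, z, z] 2 distinct, len 4
[o, o, z, z, o] 2 distinct, len 5
[o, o, z, z, o, z] 2 distinct, len 6
[o, o, z, z, o, z, o] 2 distinct, len 7
[o, v] 2 distinct, len 2
Longest length with ≤2 distinct: 7.

7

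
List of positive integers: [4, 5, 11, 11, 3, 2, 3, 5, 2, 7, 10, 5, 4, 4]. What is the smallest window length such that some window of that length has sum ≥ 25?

add 4: running sum 4 < 25
add 5: running sum 9 < 25
add 11: running sum 20 < 25
add 11: shortest ending here [5, 11, 11] sum 27, len 3
add 3: shortest ending here [11, 11, 3] sum 25, len 3
add 2: shortest ending here [11, 11, 3, 2] sum 27, len 4
add 3: shortest ending here [11, 11, 3, 2, 3] sum 30, len 5
add 5: shortest ending here [11, 11, 3, 2, 3, 5] sum 35, len 6
add 2: shortest ending here [11, 3, 2, 3, 5, 2] sum 26, len 6
add 7: shortest ending here [11, 3, 2, 3, 5, 2, 7] sum 33, len 7
add 10: shortest ending here [3, 5, 2, 7, 10] sum 27, len 5
add 5: shortest ending here [5, 2, 7, 10, 5] sum 29, len 5
add 4: shortest ending here [7, 10, 5, 4] sum 26, len 4
add 4: shortest ending here [7, 10, 5, 4, 4] sum 30, len 5
Shortest qualifying length: 3.

3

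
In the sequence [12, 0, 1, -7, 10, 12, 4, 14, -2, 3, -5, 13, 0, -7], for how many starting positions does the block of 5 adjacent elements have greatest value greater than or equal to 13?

7

12 0 1 -7 10 → max 12
0 1 -7 10 12 → max 12
1 -7 10 12 4 → max 12
-7 10 12 4 14 → max 14  ≥ 13 ✓
10 12 4 14 -2 → max 14  ≥ 13 ✓
12 4 14 -2 3 → max 14  ≥ 13 ✓
4 14 -2 3 -5 → max 14  ≥ 13 ✓
14 -2 3 -5 13 → max 14  ≥ 13 ✓
-2 3 -5 13 0 → max 13  ≥ 13 ✓
3 -5 13 0 -7 → max 13  ≥ 13 ✓
7 windows satisfy the condition.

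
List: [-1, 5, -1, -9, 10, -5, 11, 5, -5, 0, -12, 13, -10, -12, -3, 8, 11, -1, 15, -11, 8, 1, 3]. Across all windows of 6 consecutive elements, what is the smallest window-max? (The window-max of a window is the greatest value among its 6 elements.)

10

(-1, 5, -1, -9, 10, -5) → max 10
(5, -1, -9, 10, -5, 11) → max 11
(-1, -9, 10, -5, 11, 5) → max 11
(-9, 10, -5, 11, 5, -5) → max 11
(10, -5, 11, 5, -5, 0) → max 11
(-5, 11, 5, -5, 0, -12) → max 11
(11, 5, -5, 0, -12, 13) → max 13
(5, -5, 0, -12, 13, -10) → max 13
(-5, 0, -12, 13, -10, -12) → max 13
(0, -12, 13, -10, -12, -3) → max 13
(-12, 13, -10, -12, -3, 8) → max 13
(13, -10, -12, -3, 8, 11) → max 13
(-10, -12, -3, 8, 11, -1) → max 11
(-12, -3, 8, 11, -1, 15) → max 15
(-3, 8, 11, -1, 15, -11) → max 15
(8, 11, -1, 15, -11, 8) → max 15
(11, -1, 15, -11, 8, 1) → max 15
(-1, 15, -11, 8, 1, 3) → max 15
Smallest of these is 10.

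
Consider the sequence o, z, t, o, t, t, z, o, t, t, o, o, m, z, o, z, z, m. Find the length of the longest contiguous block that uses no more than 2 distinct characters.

Extend right; when distinct count exceeds 2, shrink from the left:
add o: window [o] (1 distinct), len 1
add z: window [o, z] (2 distinct), len 2
add t: window [z, t] (2 distinct), len 2
add o: window [t, o] (2 distinct), len 2
add t: window [t, o, t] (2 distinct), len 3
add t: window [t, o, t, t] (2 distinct), len 4
add z: window [t, t, z] (2 distinct), len 3
add o: window [z, o] (2 distinct), len 2
add t: window [o, t] (2 distinct), len 2
add t: window [o, t, t] (2 distinct), len 3
add o: window [o, t, t, o] (2 distinct), len 4
add o: window [o, t, t, o, o] (2 distinct), len 5
add m: window [o, o, m] (2 distinct), len 3
add z: window [m, z] (2 distinct), len 2
add o: window [z, o] (2 distinct), len 2
add z: window [z, o, z] (2 distinct), len 3
add z: window [z, o, z, z] (2 distinct), len 4
add m: window [z, z, m] (2 distinct), len 3
Longest length with ≤2 distinct: 5.

5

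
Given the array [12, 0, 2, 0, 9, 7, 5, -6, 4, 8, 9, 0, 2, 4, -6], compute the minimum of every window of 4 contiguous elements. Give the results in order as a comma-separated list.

0, 0, 0, 0, -6, -6, -6, -6, 0, 0, 0, -6

(12, 0, 2, 0) → min 0
(0, 2, 0, 9) → min 0
(2, 0, 9, 7) → min 0
(0, 9, 7, 5) → min 0
(9, 7, 5, -6) → min -6
(7, 5, -6, 4) → min -6
(5, -6, 4, 8) → min -6
(-6, 4, 8, 9) → min -6
(4, 8, 9, 0) → min 0
(8, 9, 0, 2) → min 0
(9, 0, 2, 4) → min 0
(0, 2, 4, -6) → min -6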